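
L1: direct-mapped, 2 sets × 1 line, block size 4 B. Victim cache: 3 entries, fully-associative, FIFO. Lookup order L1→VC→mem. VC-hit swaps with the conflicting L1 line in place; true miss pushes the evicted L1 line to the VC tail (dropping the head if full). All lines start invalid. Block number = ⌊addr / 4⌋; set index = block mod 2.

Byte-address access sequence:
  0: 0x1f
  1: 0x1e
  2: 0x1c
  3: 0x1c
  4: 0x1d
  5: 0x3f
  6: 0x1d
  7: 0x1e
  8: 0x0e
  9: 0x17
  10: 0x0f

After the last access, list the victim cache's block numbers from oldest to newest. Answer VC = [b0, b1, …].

VC = [15, 7, 5]

#0 0x1f→b7/s1 MISS; vc=[]
#1 0x1e→b7/s1 L1-HIT; vc=[]
#2 0x1c→b7/s1 L1-HIT; vc=[]
#3 0x1c→b7/s1 L1-HIT; vc=[]
#4 0x1d→b7/s1 L1-HIT; vc=[]
#5 0x3f→b15/s1 MISS; vc=[7]
#6 0x1d→b7/s1 VC-HIT; vc=[15]
#7 0x1e→b7/s1 L1-HIT; vc=[15]
#8 0xe→b3/s1 MISS; vc=[15,7]
#9 0x17→b5/s1 MISS; vc=[15,7,3]
#10 0xf→b3/s1 VC-HIT; vc=[15,7,5]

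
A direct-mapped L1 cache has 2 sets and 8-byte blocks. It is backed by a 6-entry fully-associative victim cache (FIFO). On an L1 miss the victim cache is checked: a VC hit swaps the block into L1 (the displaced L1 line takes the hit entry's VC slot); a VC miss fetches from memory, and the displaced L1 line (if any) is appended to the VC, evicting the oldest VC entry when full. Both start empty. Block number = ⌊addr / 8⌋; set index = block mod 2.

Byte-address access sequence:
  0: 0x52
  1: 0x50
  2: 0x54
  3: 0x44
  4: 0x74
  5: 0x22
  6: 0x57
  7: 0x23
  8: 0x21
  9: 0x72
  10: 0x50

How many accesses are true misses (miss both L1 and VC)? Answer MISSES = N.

#0 0x52→b10/s0 MISS; vc=[]
#1 0x50→b10/s0 L1-HIT; vc=[]
#2 0x54→b10/s0 L1-HIT; vc=[]
#3 0x44→b8/s0 MISS; vc=[10]
#4 0x74→b14/s0 MISS; vc=[10,8]
#5 0x22→b4/s0 MISS; vc=[10,8,14]
#6 0x57→b10/s0 VC-HIT; vc=[4,8,14]
#7 0x23→b4/s0 VC-HIT; vc=[10,8,14]
#8 0x21→b4/s0 L1-HIT; vc=[10,8,14]
#9 0x72→b14/s0 VC-HIT; vc=[10,8,4]
#10 0x50→b10/s0 VC-HIT; vc=[14,8,4]

MISSES = 4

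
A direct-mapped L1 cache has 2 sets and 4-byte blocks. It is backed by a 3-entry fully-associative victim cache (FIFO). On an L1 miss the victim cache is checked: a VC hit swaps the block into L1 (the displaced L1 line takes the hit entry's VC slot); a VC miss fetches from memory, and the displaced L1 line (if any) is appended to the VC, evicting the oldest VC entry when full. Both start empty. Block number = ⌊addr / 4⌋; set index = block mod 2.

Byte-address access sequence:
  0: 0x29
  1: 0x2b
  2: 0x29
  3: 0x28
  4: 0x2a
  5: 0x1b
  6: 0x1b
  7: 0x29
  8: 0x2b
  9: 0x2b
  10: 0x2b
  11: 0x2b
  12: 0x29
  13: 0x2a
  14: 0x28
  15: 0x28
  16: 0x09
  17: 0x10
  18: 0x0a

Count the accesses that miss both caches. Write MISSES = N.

0: 0x29 (blk 10, set 0) → MISS  vc=[]
1: 0x2b (blk 10, set 0) → L1-HIT  vc=[]
2: 0x29 (blk 10, set 0) → L1-HIT  vc=[]
3: 0x28 (blk 10, set 0) → L1-HIT  vc=[]
4: 0x2a (blk 10, set 0) → L1-HIT  vc=[]
5: 0x1b (blk 6, set 0) → MISS  vc=[10]
6: 0x1b (blk 6, set 0) → L1-HIT  vc=[10]
7: 0x29 (blk 10, set 0) → VC-HIT  vc=[6]
8: 0x2b (blk 10, set 0) → L1-HIT  vc=[6]
9: 0x2b (blk 10, set 0) → L1-HIT  vc=[6]
10: 0x2b (blk 10, set 0) → L1-HIT  vc=[6]
11: 0x2b (blk 10, set 0) → L1-HIT  vc=[6]
12: 0x29 (blk 10, set 0) → L1-HIT  vc=[6]
13: 0x2a (blk 10, set 0) → L1-HIT  vc=[6]
14: 0x28 (blk 10, set 0) → L1-HIT  vc=[6]
15: 0x28 (blk 10, set 0) → L1-HIT  vc=[6]
16: 0x9 (blk 2, set 0) → MISS  vc=[6, 10]
17: 0x10 (blk 4, set 0) → MISS  vc=[6, 10, 2]
18: 0xa (blk 2, set 0) → VC-HIT  vc=[6, 10, 4]

MISSES = 4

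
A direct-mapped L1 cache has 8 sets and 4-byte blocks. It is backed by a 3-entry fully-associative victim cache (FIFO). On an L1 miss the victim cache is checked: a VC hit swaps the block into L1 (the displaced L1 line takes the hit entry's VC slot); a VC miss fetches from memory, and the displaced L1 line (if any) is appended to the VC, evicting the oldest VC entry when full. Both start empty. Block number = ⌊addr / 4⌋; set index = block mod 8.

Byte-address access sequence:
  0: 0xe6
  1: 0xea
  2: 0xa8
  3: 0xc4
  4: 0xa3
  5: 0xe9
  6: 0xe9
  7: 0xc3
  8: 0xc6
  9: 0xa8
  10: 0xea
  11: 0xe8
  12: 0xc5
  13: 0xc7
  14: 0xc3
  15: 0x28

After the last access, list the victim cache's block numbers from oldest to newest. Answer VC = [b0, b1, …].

#0 0xe6→b57/s1 MISS; vc=[]
#1 0xea→b58/s2 MISS; vc=[]
#2 0xa8→b42/s2 MISS; vc=[58]
#3 0xc4→b49/s1 MISS; vc=[58,57]
#4 0xa3→b40/s0 MISS; vc=[58,57]
#5 0xe9→b58/s2 VC-HIT; vc=[42,57]
#6 0xe9→b58/s2 L1-HIT; vc=[42,57]
#7 0xc3→b48/s0 MISS; vc=[42,57,40]
#8 0xc6→b49/s1 L1-HIT; vc=[42,57,40]
#9 0xa8→b42/s2 VC-HIT; vc=[58,57,40]
#10 0xea→b58/s2 VC-HIT; vc=[42,57,40]
#11 0xe8→b58/s2 L1-HIT; vc=[42,57,40]
#12 0xc5→b49/s1 L1-HIT; vc=[42,57,40]
#13 0xc7→b49/s1 L1-HIT; vc=[42,57,40]
#14 0xc3→b48/s0 L1-HIT; vc=[42,57,40]
#15 0x28→b10/s2 MISS; vc=[57,40,58]

VC = [57, 40, 58]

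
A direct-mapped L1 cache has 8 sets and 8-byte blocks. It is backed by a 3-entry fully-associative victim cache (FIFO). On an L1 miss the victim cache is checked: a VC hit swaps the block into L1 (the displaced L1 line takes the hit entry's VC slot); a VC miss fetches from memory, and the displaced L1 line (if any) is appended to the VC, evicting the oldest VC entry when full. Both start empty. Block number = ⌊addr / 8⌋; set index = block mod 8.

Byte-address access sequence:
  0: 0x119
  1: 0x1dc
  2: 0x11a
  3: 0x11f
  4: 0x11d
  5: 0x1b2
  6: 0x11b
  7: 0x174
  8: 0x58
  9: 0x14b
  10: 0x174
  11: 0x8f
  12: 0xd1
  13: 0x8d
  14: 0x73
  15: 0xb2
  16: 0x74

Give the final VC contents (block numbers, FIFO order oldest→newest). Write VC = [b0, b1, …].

VC = [41, 46, 22]

  [0] addr=0x119 blk=35 s=3: MISS | VC []
  [1] addr=0x1dc blk=59 s=3: MISS | VC [35]
  [2] addr=0x11a blk=35 s=3: VC-HIT | VC [59]
  [3] addr=0x11f blk=35 s=3: L1-HIT | VC [59]
  [4] addr=0x11d blk=35 s=3: L1-HIT | VC [59]
  [5] addr=0x1b2 blk=54 s=6: MISS | VC [59]
  [6] addr=0x11b blk=35 s=3: L1-HIT | VC [59]
  [7] addr=0x174 blk=46 s=6: MISS | VC [59, 54]
  [8] addr=0x58 blk=11 s=3: MISS | VC [59, 54, 35]
  [9] addr=0x14b blk=41 s=1: MISS | VC [59, 54, 35]
  [10] addr=0x174 blk=46 s=6: L1-HIT | VC [59, 54, 35]
  [11] addr=0x8f blk=17 s=1: MISS | VC [54, 35, 41]
  [12] addr=0xd1 blk=26 s=2: MISS | VC [54, 35, 41]
  [13] addr=0x8d blk=17 s=1: L1-HIT | VC [54, 35, 41]
  [14] addr=0x73 blk=14 s=6: MISS | VC [35, 41, 46]
  [15] addr=0xb2 blk=22 s=6: MISS | VC [41, 46, 14]
  [16] addr=0x74 blk=14 s=6: VC-HIT | VC [41, 46, 22]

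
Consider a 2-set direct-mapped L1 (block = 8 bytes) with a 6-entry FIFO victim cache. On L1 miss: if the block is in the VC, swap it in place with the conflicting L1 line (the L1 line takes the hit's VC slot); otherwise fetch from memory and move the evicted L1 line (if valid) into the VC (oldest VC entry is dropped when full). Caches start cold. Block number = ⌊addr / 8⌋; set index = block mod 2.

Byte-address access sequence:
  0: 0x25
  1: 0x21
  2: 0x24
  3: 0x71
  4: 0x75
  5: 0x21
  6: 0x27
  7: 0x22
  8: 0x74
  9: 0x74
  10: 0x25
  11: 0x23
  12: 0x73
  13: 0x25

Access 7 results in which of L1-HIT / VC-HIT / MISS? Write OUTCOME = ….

OUTCOME = L1-HIT

  [0] addr=0x25 blk=4 s=0: MISS | VC []
  [1] addr=0x21 blk=4 s=0: L1-HIT | VC []
  [2] addr=0x24 blk=4 s=0: L1-HIT | VC []
  [3] addr=0x71 blk=14 s=0: MISS | VC [4]
  [4] addr=0x75 blk=14 s=0: L1-HIT | VC [4]
  [5] addr=0x21 blk=4 s=0: VC-HIT | VC [14]
  [6] addr=0x27 blk=4 s=0: L1-HIT | VC [14]
  [7] addr=0x22 blk=4 s=0: L1-HIT | VC [14]
  [8] addr=0x74 blk=14 s=0: VC-HIT | VC [4]
  [9] addr=0x74 blk=14 s=0: L1-HIT | VC [4]
  [10] addr=0x25 blk=4 s=0: VC-HIT | VC [14]
  [11] addr=0x23 blk=4 s=0: L1-HIT | VC [14]
  [12] addr=0x73 blk=14 s=0: VC-HIT | VC [4]
  [13] addr=0x25 blk=4 s=0: VC-HIT | VC [14]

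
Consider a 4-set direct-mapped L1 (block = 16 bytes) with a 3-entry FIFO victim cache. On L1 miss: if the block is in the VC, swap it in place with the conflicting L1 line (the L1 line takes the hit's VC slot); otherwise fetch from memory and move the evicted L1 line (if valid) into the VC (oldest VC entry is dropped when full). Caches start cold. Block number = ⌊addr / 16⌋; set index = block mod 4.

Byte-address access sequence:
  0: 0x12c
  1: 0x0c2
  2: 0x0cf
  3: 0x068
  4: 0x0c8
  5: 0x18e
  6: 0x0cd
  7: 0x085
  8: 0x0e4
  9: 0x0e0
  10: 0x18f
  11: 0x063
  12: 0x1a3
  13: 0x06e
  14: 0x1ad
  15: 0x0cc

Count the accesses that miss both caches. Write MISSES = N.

MISSES = 7

#0 0x12c→b18/s2 MISS; vc=[]
#1 0xc2→b12/s0 MISS; vc=[]
#2 0xcf→b12/s0 L1-HIT; vc=[]
#3 0x68→b6/s2 MISS; vc=[18]
#4 0xc8→b12/s0 L1-HIT; vc=[18]
#5 0x18e→b24/s0 MISS; vc=[18,12]
#6 0xcd→b12/s0 VC-HIT; vc=[18,24]
#7 0x85→b8/s0 MISS; vc=[18,24,12]
#8 0xe4→b14/s2 MISS; vc=[24,12,6]
#9 0xe0→b14/s2 L1-HIT; vc=[24,12,6]
#10 0x18f→b24/s0 VC-HIT; vc=[8,12,6]
#11 0x63→b6/s2 VC-HIT; vc=[8,12,14]
#12 0x1a3→b26/s2 MISS; vc=[12,14,6]
#13 0x6e→b6/s2 VC-HIT; vc=[12,14,26]
#14 0x1ad→b26/s2 VC-HIT; vc=[12,14,6]
#15 0xcc→b12/s0 VC-HIT; vc=[24,14,6]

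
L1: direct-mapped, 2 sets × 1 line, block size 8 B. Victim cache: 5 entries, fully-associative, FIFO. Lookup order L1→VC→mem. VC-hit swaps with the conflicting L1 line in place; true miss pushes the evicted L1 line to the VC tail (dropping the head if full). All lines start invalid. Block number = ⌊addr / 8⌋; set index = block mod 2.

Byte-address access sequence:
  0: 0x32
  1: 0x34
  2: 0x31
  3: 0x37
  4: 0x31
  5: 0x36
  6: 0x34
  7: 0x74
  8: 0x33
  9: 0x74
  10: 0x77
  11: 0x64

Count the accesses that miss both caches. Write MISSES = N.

#0 0x32→b6/s0 MISS; vc=[]
#1 0x34→b6/s0 L1-HIT; vc=[]
#2 0x31→b6/s0 L1-HIT; vc=[]
#3 0x37→b6/s0 L1-HIT; vc=[]
#4 0x31→b6/s0 L1-HIT; vc=[]
#5 0x36→b6/s0 L1-HIT; vc=[]
#6 0x34→b6/s0 L1-HIT; vc=[]
#7 0x74→b14/s0 MISS; vc=[6]
#8 0x33→b6/s0 VC-HIT; vc=[14]
#9 0x74→b14/s0 VC-HIT; vc=[6]
#10 0x77→b14/s0 L1-HIT; vc=[6]
#11 0x64→b12/s0 MISS; vc=[6,14]

MISSES = 3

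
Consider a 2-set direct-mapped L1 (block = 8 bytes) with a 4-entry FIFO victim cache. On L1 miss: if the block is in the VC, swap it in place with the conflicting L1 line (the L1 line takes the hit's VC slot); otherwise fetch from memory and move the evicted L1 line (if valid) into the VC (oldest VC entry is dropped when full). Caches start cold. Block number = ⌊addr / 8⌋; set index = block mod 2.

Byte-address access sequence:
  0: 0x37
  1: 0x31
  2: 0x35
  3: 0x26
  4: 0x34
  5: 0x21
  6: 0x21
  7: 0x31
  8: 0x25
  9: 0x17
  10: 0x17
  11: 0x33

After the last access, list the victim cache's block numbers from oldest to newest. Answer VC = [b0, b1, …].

VC = [2, 4]

#0 0x37→b6/s0 MISS; vc=[]
#1 0x31→b6/s0 L1-HIT; vc=[]
#2 0x35→b6/s0 L1-HIT; vc=[]
#3 0x26→b4/s0 MISS; vc=[6]
#4 0x34→b6/s0 VC-HIT; vc=[4]
#5 0x21→b4/s0 VC-HIT; vc=[6]
#6 0x21→b4/s0 L1-HIT; vc=[6]
#7 0x31→b6/s0 VC-HIT; vc=[4]
#8 0x25→b4/s0 VC-HIT; vc=[6]
#9 0x17→b2/s0 MISS; vc=[6,4]
#10 0x17→b2/s0 L1-HIT; vc=[6,4]
#11 0x33→b6/s0 VC-HIT; vc=[2,4]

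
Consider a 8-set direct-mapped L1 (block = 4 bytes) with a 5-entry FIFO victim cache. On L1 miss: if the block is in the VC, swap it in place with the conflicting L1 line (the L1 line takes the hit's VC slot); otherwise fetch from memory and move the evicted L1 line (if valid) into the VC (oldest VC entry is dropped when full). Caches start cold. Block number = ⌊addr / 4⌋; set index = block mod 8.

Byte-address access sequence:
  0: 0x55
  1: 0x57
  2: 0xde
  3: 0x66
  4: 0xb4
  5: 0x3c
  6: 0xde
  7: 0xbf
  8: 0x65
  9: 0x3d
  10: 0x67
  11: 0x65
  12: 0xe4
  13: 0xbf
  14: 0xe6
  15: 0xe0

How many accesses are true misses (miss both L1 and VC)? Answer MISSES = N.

MISSES = 8

0: 0x55 (blk 21, set 5) → MISS  vc=[]
1: 0x57 (blk 21, set 5) → L1-HIT  vc=[]
2: 0xde (blk 55, set 7) → MISS  vc=[]
3: 0x66 (blk 25, set 1) → MISS  vc=[]
4: 0xb4 (blk 45, set 5) → MISS  vc=[21]
5: 0x3c (blk 15, set 7) → MISS  vc=[21, 55]
6: 0xde (blk 55, set 7) → VC-HIT  vc=[21, 15]
7: 0xbf (blk 47, set 7) → MISS  vc=[21, 15, 55]
8: 0x65 (blk 25, set 1) → L1-HIT  vc=[21, 15, 55]
9: 0x3d (blk 15, set 7) → VC-HIT  vc=[21, 47, 55]
10: 0x67 (blk 25, set 1) → L1-HIT  vc=[21, 47, 55]
11: 0x65 (blk 25, set 1) → L1-HIT  vc=[21, 47, 55]
12: 0xe4 (blk 57, set 1) → MISS  vc=[21, 47, 55, 25]
13: 0xbf (blk 47, set 7) → VC-HIT  vc=[21, 15, 55, 25]
14: 0xe6 (blk 57, set 1) → L1-HIT  vc=[21, 15, 55, 25]
15: 0xe0 (blk 56, set 0) → MISS  vc=[21, 15, 55, 25]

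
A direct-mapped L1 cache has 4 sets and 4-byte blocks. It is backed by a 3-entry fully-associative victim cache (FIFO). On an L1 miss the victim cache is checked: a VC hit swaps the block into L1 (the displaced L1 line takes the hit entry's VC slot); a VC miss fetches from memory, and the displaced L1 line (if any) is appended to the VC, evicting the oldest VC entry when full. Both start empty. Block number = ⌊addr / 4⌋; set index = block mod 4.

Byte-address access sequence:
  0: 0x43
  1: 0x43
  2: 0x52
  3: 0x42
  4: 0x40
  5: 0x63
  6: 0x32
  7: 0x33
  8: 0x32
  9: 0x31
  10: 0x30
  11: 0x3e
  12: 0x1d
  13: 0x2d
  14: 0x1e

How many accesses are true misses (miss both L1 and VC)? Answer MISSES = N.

  [0] addr=0x43 blk=16 s=0: MISS | VC []
  [1] addr=0x43 blk=16 s=0: L1-HIT | VC []
  [2] addr=0x52 blk=20 s=0: MISS | VC [16]
  [3] addr=0x42 blk=16 s=0: VC-HIT | VC [20]
  [4] addr=0x40 blk=16 s=0: L1-HIT | VC [20]
  [5] addr=0x63 blk=24 s=0: MISS | VC [20, 16]
  [6] addr=0x32 blk=12 s=0: MISS | VC [20, 16, 24]
  [7] addr=0x33 blk=12 s=0: L1-HIT | VC [20, 16, 24]
  [8] addr=0x32 blk=12 s=0: L1-HIT | VC [20, 16, 24]
  [9] addr=0x31 blk=12 s=0: L1-HIT | VC [20, 16, 24]
  [10] addr=0x30 blk=12 s=0: L1-HIT | VC [20, 16, 24]
  [11] addr=0x3e blk=15 s=3: MISS | VC [20, 16, 24]
  [12] addr=0x1d blk=7 s=3: MISS | VC [16, 24, 15]
  [13] addr=0x2d blk=11 s=3: MISS | VC [24, 15, 7]
  [14] addr=0x1e blk=7 s=3: VC-HIT | VC [24, 15, 11]

MISSES = 7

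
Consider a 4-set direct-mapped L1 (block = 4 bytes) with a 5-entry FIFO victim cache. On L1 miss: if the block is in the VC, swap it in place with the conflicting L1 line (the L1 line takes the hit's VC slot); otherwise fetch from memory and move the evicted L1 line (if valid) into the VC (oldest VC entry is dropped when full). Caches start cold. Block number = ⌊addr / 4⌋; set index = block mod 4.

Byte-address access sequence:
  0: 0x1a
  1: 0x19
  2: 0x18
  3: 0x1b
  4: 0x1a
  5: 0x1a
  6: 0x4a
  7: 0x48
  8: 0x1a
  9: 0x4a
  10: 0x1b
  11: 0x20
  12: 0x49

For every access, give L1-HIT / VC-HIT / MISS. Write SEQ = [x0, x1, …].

#0 0x1a→b6/s2 MISS; vc=[]
#1 0x19→b6/s2 L1-HIT; vc=[]
#2 0x18→b6/s2 L1-HIT; vc=[]
#3 0x1b→b6/s2 L1-HIT; vc=[]
#4 0x1a→b6/s2 L1-HIT; vc=[]
#5 0x1a→b6/s2 L1-HIT; vc=[]
#6 0x4a→b18/s2 MISS; vc=[6]
#7 0x48→b18/s2 L1-HIT; vc=[6]
#8 0x1a→b6/s2 VC-HIT; vc=[18]
#9 0x4a→b18/s2 VC-HIT; vc=[6]
#10 0x1b→b6/s2 VC-HIT; vc=[18]
#11 0x20→b8/s0 MISS; vc=[18]
#12 0x49→b18/s2 VC-HIT; vc=[6]

SEQ = [MISS, L1-HIT, L1-HIT, L1-HIT, L1-HIT, L1-HIT, MISS, L1-HIT, VC-HIT, VC-HIT, VC-HIT, MISS, VC-HIT]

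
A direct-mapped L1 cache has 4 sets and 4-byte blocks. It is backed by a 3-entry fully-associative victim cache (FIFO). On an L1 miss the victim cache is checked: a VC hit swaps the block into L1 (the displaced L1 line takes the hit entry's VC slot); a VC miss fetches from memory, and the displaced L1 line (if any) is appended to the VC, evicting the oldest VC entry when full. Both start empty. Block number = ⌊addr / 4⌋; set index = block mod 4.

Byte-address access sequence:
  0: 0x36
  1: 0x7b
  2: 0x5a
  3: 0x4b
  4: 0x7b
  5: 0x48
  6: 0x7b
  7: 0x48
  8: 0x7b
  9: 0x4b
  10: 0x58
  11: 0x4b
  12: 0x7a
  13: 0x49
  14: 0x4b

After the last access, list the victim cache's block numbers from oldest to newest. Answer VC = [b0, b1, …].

VC = [30, 22]

0: 0x36 (blk 13, set 1) → MISS  vc=[]
1: 0x7b (blk 30, set 2) → MISS  vc=[]
2: 0x5a (blk 22, set 2) → MISS  vc=[30]
3: 0x4b (blk 18, set 2) → MISS  vc=[30, 22]
4: 0x7b (blk 30, set 2) → VC-HIT  vc=[18, 22]
5: 0x48 (blk 18, set 2) → VC-HIT  vc=[30, 22]
6: 0x7b (blk 30, set 2) → VC-HIT  vc=[18, 22]
7: 0x48 (blk 18, set 2) → VC-HIT  vc=[30, 22]
8: 0x7b (blk 30, set 2) → VC-HIT  vc=[18, 22]
9: 0x4b (blk 18, set 2) → VC-HIT  vc=[30, 22]
10: 0x58 (blk 22, set 2) → VC-HIT  vc=[30, 18]
11: 0x4b (blk 18, set 2) → VC-HIT  vc=[30, 22]
12: 0x7a (blk 30, set 2) → VC-HIT  vc=[18, 22]
13: 0x49 (blk 18, set 2) → VC-HIT  vc=[30, 22]
14: 0x4b (blk 18, set 2) → L1-HIT  vc=[30, 22]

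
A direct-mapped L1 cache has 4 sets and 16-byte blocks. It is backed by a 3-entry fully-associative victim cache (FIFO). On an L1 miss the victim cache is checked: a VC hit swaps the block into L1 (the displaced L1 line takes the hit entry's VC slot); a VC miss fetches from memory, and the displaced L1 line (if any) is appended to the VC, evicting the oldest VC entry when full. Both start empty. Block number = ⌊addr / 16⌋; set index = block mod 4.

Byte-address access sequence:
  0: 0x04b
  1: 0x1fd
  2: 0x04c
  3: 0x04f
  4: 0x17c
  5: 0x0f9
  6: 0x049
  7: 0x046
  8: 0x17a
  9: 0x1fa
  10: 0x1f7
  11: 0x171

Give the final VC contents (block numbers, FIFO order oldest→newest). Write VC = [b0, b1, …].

VC = [31, 15]

#0 0x4b→b4/s0 MISS; vc=[]
#1 0x1fd→b31/s3 MISS; vc=[]
#2 0x4c→b4/s0 L1-HIT; vc=[]
#3 0x4f→b4/s0 L1-HIT; vc=[]
#4 0x17c→b23/s3 MISS; vc=[31]
#5 0xf9→b15/s3 MISS; vc=[31,23]
#6 0x49→b4/s0 L1-HIT; vc=[31,23]
#7 0x46→b4/s0 L1-HIT; vc=[31,23]
#8 0x17a→b23/s3 VC-HIT; vc=[31,15]
#9 0x1fa→b31/s3 VC-HIT; vc=[23,15]
#10 0x1f7→b31/s3 L1-HIT; vc=[23,15]
#11 0x171→b23/s3 VC-HIT; vc=[31,15]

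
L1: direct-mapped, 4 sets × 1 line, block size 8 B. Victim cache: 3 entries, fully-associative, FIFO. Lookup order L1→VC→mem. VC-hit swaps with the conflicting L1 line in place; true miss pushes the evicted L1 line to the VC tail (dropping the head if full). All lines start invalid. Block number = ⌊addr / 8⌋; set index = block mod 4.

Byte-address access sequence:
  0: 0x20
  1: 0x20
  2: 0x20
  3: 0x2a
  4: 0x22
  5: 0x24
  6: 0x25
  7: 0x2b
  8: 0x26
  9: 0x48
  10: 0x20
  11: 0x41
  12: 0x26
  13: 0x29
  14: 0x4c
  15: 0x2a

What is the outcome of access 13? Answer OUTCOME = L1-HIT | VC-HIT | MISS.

0: 0x20 (blk 4, set 0) → MISS  vc=[]
1: 0x20 (blk 4, set 0) → L1-HIT  vc=[]
2: 0x20 (blk 4, set 0) → L1-HIT  vc=[]
3: 0x2a (blk 5, set 1) → MISS  vc=[]
4: 0x22 (blk 4, set 0) → L1-HIT  vc=[]
5: 0x24 (blk 4, set 0) → L1-HIT  vc=[]
6: 0x25 (blk 4, set 0) → L1-HIT  vc=[]
7: 0x2b (blk 5, set 1) → L1-HIT  vc=[]
8: 0x26 (blk 4, set 0) → L1-HIT  vc=[]
9: 0x48 (blk 9, set 1) → MISS  vc=[5]
10: 0x20 (blk 4, set 0) → L1-HIT  vc=[5]
11: 0x41 (blk 8, set 0) → MISS  vc=[5, 4]
12: 0x26 (blk 4, set 0) → VC-HIT  vc=[5, 8]
13: 0x29 (blk 5, set 1) → VC-HIT  vc=[9, 8]
14: 0x4c (blk 9, set 1) → VC-HIT  vc=[5, 8]
15: 0x2a (blk 5, set 1) → VC-HIT  vc=[9, 8]

OUTCOME = VC-HIT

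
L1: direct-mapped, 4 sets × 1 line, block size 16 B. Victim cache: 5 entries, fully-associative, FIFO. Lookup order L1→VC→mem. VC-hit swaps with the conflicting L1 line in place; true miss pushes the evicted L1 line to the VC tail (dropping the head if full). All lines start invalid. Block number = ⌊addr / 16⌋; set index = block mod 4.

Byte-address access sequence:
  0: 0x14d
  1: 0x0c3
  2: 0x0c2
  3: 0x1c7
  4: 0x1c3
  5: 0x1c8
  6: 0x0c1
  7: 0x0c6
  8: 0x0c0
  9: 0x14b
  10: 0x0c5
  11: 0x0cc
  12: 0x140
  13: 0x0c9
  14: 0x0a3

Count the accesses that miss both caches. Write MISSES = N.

  [0] addr=0x14d blk=20 s=0: MISS | VC []
  [1] addr=0xc3 blk=12 s=0: MISS | VC [20]
  [2] addr=0xc2 blk=12 s=0: L1-HIT | VC [20]
  [3] addr=0x1c7 blk=28 s=0: MISS | VC [20, 12]
  [4] addr=0x1c3 blk=28 s=0: L1-HIT | VC [20, 12]
  [5] addr=0x1c8 blk=28 s=0: L1-HIT | VC [20, 12]
  [6] addr=0xc1 blk=12 s=0: VC-HIT | VC [20, 28]
  [7] addr=0xc6 blk=12 s=0: L1-HIT | VC [20, 28]
  [8] addr=0xc0 blk=12 s=0: L1-HIT | VC [20, 28]
  [9] addr=0x14b blk=20 s=0: VC-HIT | VC [12, 28]
  [10] addr=0xc5 blk=12 s=0: VC-HIT | VC [20, 28]
  [11] addr=0xcc blk=12 s=0: L1-HIT | VC [20, 28]
  [12] addr=0x140 blk=20 s=0: VC-HIT | VC [12, 28]
  [13] addr=0xc9 blk=12 s=0: VC-HIT | VC [20, 28]
  [14] addr=0xa3 blk=10 s=2: MISS | VC [20, 28]

MISSES = 4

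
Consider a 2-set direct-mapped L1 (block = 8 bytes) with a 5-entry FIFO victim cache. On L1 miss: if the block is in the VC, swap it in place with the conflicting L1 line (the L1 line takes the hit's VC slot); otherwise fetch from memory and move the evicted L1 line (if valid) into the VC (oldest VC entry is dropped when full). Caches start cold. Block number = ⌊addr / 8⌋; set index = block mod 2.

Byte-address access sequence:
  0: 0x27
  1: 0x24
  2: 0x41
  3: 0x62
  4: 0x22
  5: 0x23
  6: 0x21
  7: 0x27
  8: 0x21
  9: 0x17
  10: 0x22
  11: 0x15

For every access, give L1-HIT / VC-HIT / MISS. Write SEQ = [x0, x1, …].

  [0] addr=0x27 blk=4 s=0: MISS | VC []
  [1] addr=0x24 blk=4 s=0: L1-HIT | VC []
  [2] addr=0x41 blk=8 s=0: MISS | VC [4]
  [3] addr=0x62 blk=12 s=0: MISS | VC [4, 8]
  [4] addr=0x22 blk=4 s=0: VC-HIT | VC [12, 8]
  [5] addr=0x23 blk=4 s=0: L1-HIT | VC [12, 8]
  [6] addr=0x21 blk=4 s=0: L1-HIT | VC [12, 8]
  [7] addr=0x27 blk=4 s=0: L1-HIT | VC [12, 8]
  [8] addr=0x21 blk=4 s=0: L1-HIT | VC [12, 8]
  [9] addr=0x17 blk=2 s=0: MISS | VC [12, 8, 4]
  [10] addr=0x22 blk=4 s=0: VC-HIT | VC [12, 8, 2]
  [11] addr=0x15 blk=2 s=0: VC-HIT | VC [12, 8, 4]

SEQ = [MISS, L1-HIT, MISS, MISS, VC-HIT, L1-HIT, L1-HIT, L1-HIT, L1-HIT, MISS, VC-HIT, VC-HIT]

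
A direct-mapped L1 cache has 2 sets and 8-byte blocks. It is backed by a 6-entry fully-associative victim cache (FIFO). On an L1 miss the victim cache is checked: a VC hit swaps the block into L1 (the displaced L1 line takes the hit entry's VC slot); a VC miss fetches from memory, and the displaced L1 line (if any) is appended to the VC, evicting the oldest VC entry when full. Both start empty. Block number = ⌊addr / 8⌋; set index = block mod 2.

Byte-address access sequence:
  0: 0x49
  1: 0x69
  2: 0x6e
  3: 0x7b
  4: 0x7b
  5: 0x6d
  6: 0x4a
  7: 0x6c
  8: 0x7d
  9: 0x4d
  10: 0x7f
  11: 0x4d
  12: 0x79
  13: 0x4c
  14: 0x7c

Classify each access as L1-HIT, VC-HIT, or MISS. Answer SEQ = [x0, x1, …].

#0 0x49→b9/s1 MISS; vc=[]
#1 0x69→b13/s1 MISS; vc=[9]
#2 0x6e→b13/s1 L1-HIT; vc=[9]
#3 0x7b→b15/s1 MISS; vc=[9,13]
#4 0x7b→b15/s1 L1-HIT; vc=[9,13]
#5 0x6d→b13/s1 VC-HIT; vc=[9,15]
#6 0x4a→b9/s1 VC-HIT; vc=[13,15]
#7 0x6c→b13/s1 VC-HIT; vc=[9,15]
#8 0x7d→b15/s1 VC-HIT; vc=[9,13]
#9 0x4d→b9/s1 VC-HIT; vc=[15,13]
#10 0x7f→b15/s1 VC-HIT; vc=[9,13]
#11 0x4d→b9/s1 VC-HIT; vc=[15,13]
#12 0x79→b15/s1 VC-HIT; vc=[9,13]
#13 0x4c→b9/s1 VC-HIT; vc=[15,13]
#14 0x7c→b15/s1 VC-HIT; vc=[9,13]

SEQ = [MISS, MISS, L1-HIT, MISS, L1-HIT, VC-HIT, VC-HIT, VC-HIT, VC-HIT, VC-HIT, VC-HIT, VC-HIT, VC-HIT, VC-HIT, VC-HIT]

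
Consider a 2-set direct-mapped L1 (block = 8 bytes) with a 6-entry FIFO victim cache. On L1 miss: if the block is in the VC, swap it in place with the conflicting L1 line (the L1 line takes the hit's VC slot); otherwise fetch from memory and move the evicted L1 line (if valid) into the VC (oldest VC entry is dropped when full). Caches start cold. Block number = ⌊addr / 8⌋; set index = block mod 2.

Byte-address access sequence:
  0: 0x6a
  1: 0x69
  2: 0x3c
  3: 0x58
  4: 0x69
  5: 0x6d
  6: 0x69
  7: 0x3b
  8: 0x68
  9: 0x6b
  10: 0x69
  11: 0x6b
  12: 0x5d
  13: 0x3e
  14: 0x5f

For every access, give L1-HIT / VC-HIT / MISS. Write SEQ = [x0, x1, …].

SEQ = [MISS, L1-HIT, MISS, MISS, VC-HIT, L1-HIT, L1-HIT, VC-HIT, VC-HIT, L1-HIT, L1-HIT, L1-HIT, VC-HIT, VC-HIT, VC-HIT]

#0 0x6a→b13/s1 MISS; vc=[]
#1 0x69→b13/s1 L1-HIT; vc=[]
#2 0x3c→b7/s1 MISS; vc=[13]
#3 0x58→b11/s1 MISS; vc=[13,7]
#4 0x69→b13/s1 VC-HIT; vc=[11,7]
#5 0x6d→b13/s1 L1-HIT; vc=[11,7]
#6 0x69→b13/s1 L1-HIT; vc=[11,7]
#7 0x3b→b7/s1 VC-HIT; vc=[11,13]
#8 0x68→b13/s1 VC-HIT; vc=[11,7]
#9 0x6b→b13/s1 L1-HIT; vc=[11,7]
#10 0x69→b13/s1 L1-HIT; vc=[11,7]
#11 0x6b→b13/s1 L1-HIT; vc=[11,7]
#12 0x5d→b11/s1 VC-HIT; vc=[13,7]
#13 0x3e→b7/s1 VC-HIT; vc=[13,11]
#14 0x5f→b11/s1 VC-HIT; vc=[13,7]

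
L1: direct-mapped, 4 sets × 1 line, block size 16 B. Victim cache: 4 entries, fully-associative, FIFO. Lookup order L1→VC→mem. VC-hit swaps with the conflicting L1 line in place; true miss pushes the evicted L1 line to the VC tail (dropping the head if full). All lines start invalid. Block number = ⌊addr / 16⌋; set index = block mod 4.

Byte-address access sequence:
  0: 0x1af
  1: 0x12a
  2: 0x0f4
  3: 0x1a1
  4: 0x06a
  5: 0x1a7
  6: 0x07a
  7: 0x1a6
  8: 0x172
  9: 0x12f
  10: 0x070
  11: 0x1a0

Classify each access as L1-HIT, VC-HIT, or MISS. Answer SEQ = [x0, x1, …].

SEQ = [MISS, MISS, MISS, VC-HIT, MISS, VC-HIT, MISS, L1-HIT, MISS, VC-HIT, VC-HIT, VC-HIT]

#0 0x1af→b26/s2 MISS; vc=[]
#1 0x12a→b18/s2 MISS; vc=[26]
#2 0xf4→b15/s3 MISS; vc=[26]
#3 0x1a1→b26/s2 VC-HIT; vc=[18]
#4 0x6a→b6/s2 MISS; vc=[18,26]
#5 0x1a7→b26/s2 VC-HIT; vc=[18,6]
#6 0x7a→b7/s3 MISS; vc=[18,6,15]
#7 0x1a6→b26/s2 L1-HIT; vc=[18,6,15]
#8 0x172→b23/s3 MISS; vc=[18,6,15,7]
#9 0x12f→b18/s2 VC-HIT; vc=[26,6,15,7]
#10 0x70→b7/s3 VC-HIT; vc=[26,6,15,23]
#11 0x1a0→b26/s2 VC-HIT; vc=[18,6,15,23]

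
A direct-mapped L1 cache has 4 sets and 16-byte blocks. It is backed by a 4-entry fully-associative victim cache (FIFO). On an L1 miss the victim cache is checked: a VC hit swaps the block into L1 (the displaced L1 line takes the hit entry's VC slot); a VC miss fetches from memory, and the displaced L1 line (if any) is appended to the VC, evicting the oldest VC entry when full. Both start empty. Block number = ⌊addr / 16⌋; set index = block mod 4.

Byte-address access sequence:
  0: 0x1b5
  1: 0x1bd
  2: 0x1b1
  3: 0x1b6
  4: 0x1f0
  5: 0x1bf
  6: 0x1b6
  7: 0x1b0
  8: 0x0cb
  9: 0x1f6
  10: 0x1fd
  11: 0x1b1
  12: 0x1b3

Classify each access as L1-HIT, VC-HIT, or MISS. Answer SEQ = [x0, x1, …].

  [0] addr=0x1b5 blk=27 s=3: MISS | VC []
  [1] addr=0x1bd blk=27 s=3: L1-HIT | VC []
  [2] addr=0x1b1 blk=27 s=3: L1-HIT | VC []
  [3] addr=0x1b6 blk=27 s=3: L1-HIT | VC []
  [4] addr=0x1f0 blk=31 s=3: MISS | VC [27]
  [5] addr=0x1bf blk=27 s=3: VC-HIT | VC [31]
  [6] addr=0x1b6 blk=27 s=3: L1-HIT | VC [31]
  [7] addr=0x1b0 blk=27 s=3: L1-HIT | VC [31]
  [8] addr=0xcb blk=12 s=0: MISS | VC [31]
  [9] addr=0x1f6 blk=31 s=3: VC-HIT | VC [27]
  [10] addr=0x1fd blk=31 s=3: L1-HIT | VC [27]
  [11] addr=0x1b1 blk=27 s=3: VC-HIT | VC [31]
  [12] addr=0x1b3 blk=27 s=3: L1-HIT | VC [31]

SEQ = [MISS, L1-HIT, L1-HIT, L1-HIT, MISS, VC-HIT, L1-HIT, L1-HIT, MISS, VC-HIT, L1-HIT, VC-HIT, L1-HIT]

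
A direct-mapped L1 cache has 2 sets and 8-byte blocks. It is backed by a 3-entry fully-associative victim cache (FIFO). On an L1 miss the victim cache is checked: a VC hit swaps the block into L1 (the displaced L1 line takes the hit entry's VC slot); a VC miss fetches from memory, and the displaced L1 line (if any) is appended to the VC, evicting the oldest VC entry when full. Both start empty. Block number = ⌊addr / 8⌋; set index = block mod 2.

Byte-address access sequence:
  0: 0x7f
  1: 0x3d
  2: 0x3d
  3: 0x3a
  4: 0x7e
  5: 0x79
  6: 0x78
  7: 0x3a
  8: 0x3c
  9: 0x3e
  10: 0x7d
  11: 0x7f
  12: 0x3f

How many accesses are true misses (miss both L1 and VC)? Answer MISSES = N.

#0 0x7f→b15/s1 MISS; vc=[]
#1 0x3d→b7/s1 MISS; vc=[15]
#2 0x3d→b7/s1 L1-HIT; vc=[15]
#3 0x3a→b7/s1 L1-HIT; vc=[15]
#4 0x7e→b15/s1 VC-HIT; vc=[7]
#5 0x79→b15/s1 L1-HIT; vc=[7]
#6 0x78→b15/s1 L1-HIT; vc=[7]
#7 0x3a→b7/s1 VC-HIT; vc=[15]
#8 0x3c→b7/s1 L1-HIT; vc=[15]
#9 0x3e→b7/s1 L1-HIT; vc=[15]
#10 0x7d→b15/s1 VC-HIT; vc=[7]
#11 0x7f→b15/s1 L1-HIT; vc=[7]
#12 0x3f→b7/s1 VC-HIT; vc=[15]

MISSES = 2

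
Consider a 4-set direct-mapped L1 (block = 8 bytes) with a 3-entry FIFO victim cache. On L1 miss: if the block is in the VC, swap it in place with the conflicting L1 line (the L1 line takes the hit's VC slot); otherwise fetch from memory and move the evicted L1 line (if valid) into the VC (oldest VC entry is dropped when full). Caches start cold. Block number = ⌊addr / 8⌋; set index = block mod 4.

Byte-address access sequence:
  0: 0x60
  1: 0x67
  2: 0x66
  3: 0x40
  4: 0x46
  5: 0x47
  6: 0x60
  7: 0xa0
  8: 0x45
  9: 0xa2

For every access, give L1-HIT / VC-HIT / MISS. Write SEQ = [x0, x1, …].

SEQ = [MISS, L1-HIT, L1-HIT, MISS, L1-HIT, L1-HIT, VC-HIT, MISS, VC-HIT, VC-HIT]

0: 0x60 (blk 12, set 0) → MISS  vc=[]
1: 0x67 (blk 12, set 0) → L1-HIT  vc=[]
2: 0x66 (blk 12, set 0) → L1-HIT  vc=[]
3: 0x40 (blk 8, set 0) → MISS  vc=[12]
4: 0x46 (blk 8, set 0) → L1-HIT  vc=[12]
5: 0x47 (blk 8, set 0) → L1-HIT  vc=[12]
6: 0x60 (blk 12, set 0) → VC-HIT  vc=[8]
7: 0xa0 (blk 20, set 0) → MISS  vc=[8, 12]
8: 0x45 (blk 8, set 0) → VC-HIT  vc=[20, 12]
9: 0xa2 (blk 20, set 0) → VC-HIT  vc=[8, 12]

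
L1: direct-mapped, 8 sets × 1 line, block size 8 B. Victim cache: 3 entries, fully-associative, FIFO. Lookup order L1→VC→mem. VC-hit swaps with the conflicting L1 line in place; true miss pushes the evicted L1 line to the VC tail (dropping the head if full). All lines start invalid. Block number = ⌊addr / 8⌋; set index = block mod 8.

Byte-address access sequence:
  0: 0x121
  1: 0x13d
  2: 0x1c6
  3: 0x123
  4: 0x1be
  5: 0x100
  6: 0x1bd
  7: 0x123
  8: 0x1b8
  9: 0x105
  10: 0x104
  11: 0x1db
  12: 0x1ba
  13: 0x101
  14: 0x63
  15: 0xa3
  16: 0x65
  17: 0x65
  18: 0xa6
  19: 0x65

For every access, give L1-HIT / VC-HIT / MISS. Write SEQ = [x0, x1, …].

SEQ = [MISS, MISS, MISS, L1-HIT, MISS, MISS, L1-HIT, L1-HIT, L1-HIT, L1-HIT, L1-HIT, MISS, L1-HIT, L1-HIT, MISS, MISS, VC-HIT, L1-HIT, VC-HIT, VC-HIT]

0: 0x121 (blk 36, set 4) → MISS  vc=[]
1: 0x13d (blk 39, set 7) → MISS  vc=[]
2: 0x1c6 (blk 56, set 0) → MISS  vc=[]
3: 0x123 (blk 36, set 4) → L1-HIT  vc=[]
4: 0x1be (blk 55, set 7) → MISS  vc=[39]
5: 0x100 (blk 32, set 0) → MISS  vc=[39, 56]
6: 0x1bd (blk 55, set 7) → L1-HIT  vc=[39, 56]
7: 0x123 (blk 36, set 4) → L1-HIT  vc=[39, 56]
8: 0x1b8 (blk 55, set 7) → L1-HIT  vc=[39, 56]
9: 0x105 (blk 32, set 0) → L1-HIT  vc=[39, 56]
10: 0x104 (blk 32, set 0) → L1-HIT  vc=[39, 56]
11: 0x1db (blk 59, set 3) → MISS  vc=[39, 56]
12: 0x1ba (blk 55, set 7) → L1-HIT  vc=[39, 56]
13: 0x101 (blk 32, set 0) → L1-HIT  vc=[39, 56]
14: 0x63 (blk 12, set 4) → MISS  vc=[39, 56, 36]
15: 0xa3 (blk 20, set 4) → MISS  vc=[56, 36, 12]
16: 0x65 (blk 12, set 4) → VC-HIT  vc=[56, 36, 20]
17: 0x65 (blk 12, set 4) → L1-HIT  vc=[56, 36, 20]
18: 0xa6 (blk 20, set 4) → VC-HIT  vc=[56, 36, 12]
19: 0x65 (blk 12, set 4) → VC-HIT  vc=[56, 36, 20]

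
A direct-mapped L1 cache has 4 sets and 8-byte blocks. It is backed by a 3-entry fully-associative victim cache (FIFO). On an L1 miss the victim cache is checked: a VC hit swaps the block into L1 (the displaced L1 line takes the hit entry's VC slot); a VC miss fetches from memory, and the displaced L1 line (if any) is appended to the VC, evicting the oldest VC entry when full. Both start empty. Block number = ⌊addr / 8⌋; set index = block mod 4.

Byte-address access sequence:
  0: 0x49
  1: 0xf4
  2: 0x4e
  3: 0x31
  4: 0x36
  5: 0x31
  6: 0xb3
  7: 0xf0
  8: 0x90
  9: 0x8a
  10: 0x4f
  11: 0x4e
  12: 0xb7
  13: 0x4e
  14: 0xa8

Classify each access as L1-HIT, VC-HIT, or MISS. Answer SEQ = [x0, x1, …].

SEQ = [MISS, MISS, L1-HIT, MISS, L1-HIT, L1-HIT, MISS, VC-HIT, MISS, MISS, VC-HIT, L1-HIT, MISS, L1-HIT, MISS]

#0 0x49→b9/s1 MISS; vc=[]
#1 0xf4→b30/s2 MISS; vc=[]
#2 0x4e→b9/s1 L1-HIT; vc=[]
#3 0x31→b6/s2 MISS; vc=[30]
#4 0x36→b6/s2 L1-HIT; vc=[30]
#5 0x31→b6/s2 L1-HIT; vc=[30]
#6 0xb3→b22/s2 MISS; vc=[30,6]
#7 0xf0→b30/s2 VC-HIT; vc=[22,6]
#8 0x90→b18/s2 MISS; vc=[22,6,30]
#9 0x8a→b17/s1 MISS; vc=[6,30,9]
#10 0x4f→b9/s1 VC-HIT; vc=[6,30,17]
#11 0x4e→b9/s1 L1-HIT; vc=[6,30,17]
#12 0xb7→b22/s2 MISS; vc=[30,17,18]
#13 0x4e→b9/s1 L1-HIT; vc=[30,17,18]
#14 0xa8→b21/s1 MISS; vc=[17,18,9]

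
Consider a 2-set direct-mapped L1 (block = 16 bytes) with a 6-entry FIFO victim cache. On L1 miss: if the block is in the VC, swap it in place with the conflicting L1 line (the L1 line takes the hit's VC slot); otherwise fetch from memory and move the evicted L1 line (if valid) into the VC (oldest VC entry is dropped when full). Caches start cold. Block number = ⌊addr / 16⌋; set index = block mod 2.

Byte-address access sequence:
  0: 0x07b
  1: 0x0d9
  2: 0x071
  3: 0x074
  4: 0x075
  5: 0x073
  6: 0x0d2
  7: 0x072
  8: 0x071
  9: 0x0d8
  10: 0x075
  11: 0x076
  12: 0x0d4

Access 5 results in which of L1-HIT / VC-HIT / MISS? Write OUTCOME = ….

  [0] addr=0x7b blk=7 s=1: MISS | VC []
  [1] addr=0xd9 blk=13 s=1: MISS | VC [7]
  [2] addr=0x71 blk=7 s=1: VC-HIT | VC [13]
  [3] addr=0x74 blk=7 s=1: L1-HIT | VC [13]
  [4] addr=0x75 blk=7 s=1: L1-HIT | VC [13]
  [5] addr=0x73 blk=7 s=1: L1-HIT | VC [13]
  [6] addr=0xd2 blk=13 s=1: VC-HIT | VC [7]
  [7] addr=0x72 blk=7 s=1: VC-HIT | VC [13]
  [8] addr=0x71 blk=7 s=1: L1-HIT | VC [13]
  [9] addr=0xd8 blk=13 s=1: VC-HIT | VC [7]
  [10] addr=0x75 blk=7 s=1: VC-HIT | VC [13]
  [11] addr=0x76 blk=7 s=1: L1-HIT | VC [13]
  [12] addr=0xd4 blk=13 s=1: VC-HIT | VC [7]

OUTCOME = L1-HIT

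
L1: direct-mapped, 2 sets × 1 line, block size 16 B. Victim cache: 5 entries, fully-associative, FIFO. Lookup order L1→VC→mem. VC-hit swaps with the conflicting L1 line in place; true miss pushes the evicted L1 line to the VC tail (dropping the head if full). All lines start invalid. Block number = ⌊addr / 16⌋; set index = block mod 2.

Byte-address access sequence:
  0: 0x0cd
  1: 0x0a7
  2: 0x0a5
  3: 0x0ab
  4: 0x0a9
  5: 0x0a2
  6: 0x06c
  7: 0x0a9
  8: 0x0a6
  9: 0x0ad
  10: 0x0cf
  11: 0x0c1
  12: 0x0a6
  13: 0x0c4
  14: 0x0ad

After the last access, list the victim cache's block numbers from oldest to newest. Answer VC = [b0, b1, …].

0: 0xcd (blk 12, set 0) → MISS  vc=[]
1: 0xa7 (blk 10, set 0) → MISS  vc=[12]
2: 0xa5 (blk 10, set 0) → L1-HIT  vc=[12]
3: 0xab (blk 10, set 0) → L1-HIT  vc=[12]
4: 0xa9 (blk 10, set 0) → L1-HIT  vc=[12]
5: 0xa2 (blk 10, set 0) → L1-HIT  vc=[12]
6: 0x6c (blk 6, set 0) → MISS  vc=[12, 10]
7: 0xa9 (blk 10, set 0) → VC-HIT  vc=[12, 6]
8: 0xa6 (blk 10, set 0) → L1-HIT  vc=[12, 6]
9: 0xad (blk 10, set 0) → L1-HIT  vc=[12, 6]
10: 0xcf (blk 12, set 0) → VC-HIT  vc=[10, 6]
11: 0xc1 (blk 12, set 0) → L1-HIT  vc=[10, 6]
12: 0xa6 (blk 10, set 0) → VC-HIT  vc=[12, 6]
13: 0xc4 (blk 12, set 0) → VC-HIT  vc=[10, 6]
14: 0xad (blk 10, set 0) → VC-HIT  vc=[12, 6]

VC = [12, 6]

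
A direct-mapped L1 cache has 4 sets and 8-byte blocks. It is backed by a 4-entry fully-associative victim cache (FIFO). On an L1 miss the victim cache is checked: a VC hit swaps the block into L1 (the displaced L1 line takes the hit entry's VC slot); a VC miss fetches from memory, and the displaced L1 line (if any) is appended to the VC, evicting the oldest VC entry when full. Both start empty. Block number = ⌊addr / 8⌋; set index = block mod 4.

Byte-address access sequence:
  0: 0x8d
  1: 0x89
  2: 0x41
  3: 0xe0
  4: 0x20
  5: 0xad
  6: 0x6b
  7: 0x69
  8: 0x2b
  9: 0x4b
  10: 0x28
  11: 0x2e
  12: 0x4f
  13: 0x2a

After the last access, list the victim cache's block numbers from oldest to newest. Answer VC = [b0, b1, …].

0: 0x8d (blk 17, set 1) → MISS  vc=[]
1: 0x89 (blk 17, set 1) → L1-HIT  vc=[]
2: 0x41 (blk 8, set 0) → MISS  vc=[]
3: 0xe0 (blk 28, set 0) → MISS  vc=[8]
4: 0x20 (blk 4, set 0) → MISS  vc=[8, 28]
5: 0xad (blk 21, set 1) → MISS  vc=[8, 28, 17]
6: 0x6b (blk 13, set 1) → MISS  vc=[8, 28, 17, 21]
7: 0x69 (blk 13, set 1) → L1-HIT  vc=[8, 28, 17, 21]
8: 0x2b (blk 5, set 1) → MISS  vc=[28, 17, 21, 13]
9: 0x4b (blk 9, set 1) → MISS  vc=[17, 21, 13, 5]
10: 0x28 (blk 5, set 1) → VC-HIT  vc=[17, 21, 13, 9]
11: 0x2e (blk 5, set 1) → L1-HIT  vc=[17, 21, 13, 9]
12: 0x4f (blk 9, set 1) → VC-HIT  vc=[17, 21, 13, 5]
13: 0x2a (blk 5, set 1) → VC-HIT  vc=[17, 21, 13, 9]

VC = [17, 21, 13, 9]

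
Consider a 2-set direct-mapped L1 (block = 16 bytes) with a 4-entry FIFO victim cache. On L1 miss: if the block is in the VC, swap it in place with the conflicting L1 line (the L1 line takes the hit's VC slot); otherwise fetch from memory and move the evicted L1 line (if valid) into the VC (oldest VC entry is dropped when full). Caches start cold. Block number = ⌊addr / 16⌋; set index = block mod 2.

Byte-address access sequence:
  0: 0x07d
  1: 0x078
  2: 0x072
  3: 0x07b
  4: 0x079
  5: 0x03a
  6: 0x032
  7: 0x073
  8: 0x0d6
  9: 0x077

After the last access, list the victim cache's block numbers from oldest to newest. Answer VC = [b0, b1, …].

VC = [3, 13]

  [0] addr=0x7d blk=7 s=1: MISS | VC []
  [1] addr=0x78 blk=7 s=1: L1-HIT | VC []
  [2] addr=0x72 blk=7 s=1: L1-HIT | VC []
  [3] addr=0x7b blk=7 s=1: L1-HIT | VC []
  [4] addr=0x79 blk=7 s=1: L1-HIT | VC []
  [5] addr=0x3a blk=3 s=1: MISS | VC [7]
  [6] addr=0x32 blk=3 s=1: L1-HIT | VC [7]
  [7] addr=0x73 blk=7 s=1: VC-HIT | VC [3]
  [8] addr=0xd6 blk=13 s=1: MISS | VC [3, 7]
  [9] addr=0x77 blk=7 s=1: VC-HIT | VC [3, 13]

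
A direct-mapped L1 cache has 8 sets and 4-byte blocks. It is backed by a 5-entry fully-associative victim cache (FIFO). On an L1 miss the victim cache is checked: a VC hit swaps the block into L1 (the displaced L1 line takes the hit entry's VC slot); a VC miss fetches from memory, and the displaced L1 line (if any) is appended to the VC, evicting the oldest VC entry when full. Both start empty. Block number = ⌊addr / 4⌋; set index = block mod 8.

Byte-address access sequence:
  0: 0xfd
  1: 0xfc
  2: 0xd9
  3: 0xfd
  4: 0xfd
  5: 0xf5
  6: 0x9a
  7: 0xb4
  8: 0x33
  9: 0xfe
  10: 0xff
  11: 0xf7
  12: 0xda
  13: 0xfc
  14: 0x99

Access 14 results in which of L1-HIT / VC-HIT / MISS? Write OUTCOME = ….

0: 0xfd (blk 63, set 7) → MISS  vc=[]
1: 0xfc (blk 63, set 7) → L1-HIT  vc=[]
2: 0xd9 (blk 54, set 6) → MISS  vc=[]
3: 0xfd (blk 63, set 7) → L1-HIT  vc=[]
4: 0xfd (blk 63, set 7) → L1-HIT  vc=[]
5: 0xf5 (blk 61, set 5) → MISS  vc=[]
6: 0x9a (blk 38, set 6) → MISS  vc=[54]
7: 0xb4 (blk 45, set 5) → MISS  vc=[54, 61]
8: 0x33 (blk 12, set 4) → MISS  vc=[54, 61]
9: 0xfe (blk 63, set 7) → L1-HIT  vc=[54, 61]
10: 0xff (blk 63, set 7) → L1-HIT  vc=[54, 61]
11: 0xf7 (blk 61, set 5) → VC-HIT  vc=[54, 45]
12: 0xda (blk 54, set 6) → VC-HIT  vc=[38, 45]
13: 0xfc (blk 63, set 7) → L1-HIT  vc=[38, 45]
14: 0x99 (blk 38, set 6) → VC-HIT  vc=[54, 45]

OUTCOME = VC-HIT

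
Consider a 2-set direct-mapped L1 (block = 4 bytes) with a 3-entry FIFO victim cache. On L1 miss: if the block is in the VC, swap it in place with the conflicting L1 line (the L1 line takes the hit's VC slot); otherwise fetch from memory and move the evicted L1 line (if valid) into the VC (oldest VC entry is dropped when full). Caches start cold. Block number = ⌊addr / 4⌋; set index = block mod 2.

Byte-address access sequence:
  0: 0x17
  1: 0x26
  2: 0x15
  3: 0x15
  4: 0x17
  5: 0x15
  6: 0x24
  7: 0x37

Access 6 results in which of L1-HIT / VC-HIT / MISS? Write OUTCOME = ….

  [0] addr=0x17 blk=5 s=1: MISS | VC []
  [1] addr=0x26 blk=9 s=1: MISS | VC [5]
  [2] addr=0x15 blk=5 s=1: VC-HIT | VC [9]
  [3] addr=0x15 blk=5 s=1: L1-HIT | VC [9]
  [4] addr=0x17 blk=5 s=1: L1-HIT | VC [9]
  [5] addr=0x15 blk=5 s=1: L1-HIT | VC [9]
  [6] addr=0x24 blk=9 s=1: VC-HIT | VC [5]
  [7] addr=0x37 blk=13 s=1: MISS | VC [5, 9]

OUTCOME = VC-HIT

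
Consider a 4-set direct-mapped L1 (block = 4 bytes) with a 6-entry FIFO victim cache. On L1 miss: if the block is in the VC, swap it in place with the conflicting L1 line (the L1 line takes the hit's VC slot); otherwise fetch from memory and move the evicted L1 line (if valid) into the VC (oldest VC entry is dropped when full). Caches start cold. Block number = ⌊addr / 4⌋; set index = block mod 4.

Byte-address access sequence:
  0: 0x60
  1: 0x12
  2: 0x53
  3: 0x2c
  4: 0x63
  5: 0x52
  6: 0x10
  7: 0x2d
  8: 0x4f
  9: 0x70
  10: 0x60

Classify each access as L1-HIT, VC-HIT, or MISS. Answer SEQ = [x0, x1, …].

SEQ = [MISS, MISS, MISS, MISS, VC-HIT, VC-HIT, VC-HIT, L1-HIT, MISS, MISS, VC-HIT]

#0 0x60→b24/s0 MISS; vc=[]
#1 0x12→b4/s0 MISS; vc=[24]
#2 0x53→b20/s0 MISS; vc=[24,4]
#3 0x2c→b11/s3 MISS; vc=[24,4]
#4 0x63→b24/s0 VC-HIT; vc=[20,4]
#5 0x52→b20/s0 VC-HIT; vc=[24,4]
#6 0x10→b4/s0 VC-HIT; vc=[24,20]
#7 0x2d→b11/s3 L1-HIT; vc=[24,20]
#8 0x4f→b19/s3 MISS; vc=[24,20,11]
#9 0x70→b28/s0 MISS; vc=[24,20,11,4]
#10 0x60→b24/s0 VC-HIT; vc=[28,20,11,4]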